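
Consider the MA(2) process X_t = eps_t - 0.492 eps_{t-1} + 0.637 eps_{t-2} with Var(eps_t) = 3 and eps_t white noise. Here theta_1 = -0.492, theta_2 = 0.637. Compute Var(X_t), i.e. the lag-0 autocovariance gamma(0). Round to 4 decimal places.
\gamma(0) = 4.9435

For an MA(q) process X_t = eps_t + sum_i theta_i eps_{t-i} with
Var(eps_t) = sigma^2, the variance is
  gamma(0) = sigma^2 * (1 + sum_i theta_i^2).
  sum_i theta_i^2 = (-0.492)^2 + (0.637)^2 = 0.242064 + 0.405769 = 0.647833.
  gamma(0) = 3 * (1 + 0.647833) = 3 * 1.647833 = 4.943499, which rounds to 4.9435.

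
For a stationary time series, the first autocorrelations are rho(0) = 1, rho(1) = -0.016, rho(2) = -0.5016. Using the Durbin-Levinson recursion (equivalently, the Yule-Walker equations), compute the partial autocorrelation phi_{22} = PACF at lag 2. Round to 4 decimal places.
\phi_{22} = -0.5020

The PACF at lag k is phi_{kk}, the last component of the solution
to the Yule-Walker system G_k phi = r_k where
  (G_k)_{ij} = rho(|i - j|), (r_k)_i = rho(i), i,j = 1..k.
Equivalently, Durbin-Levinson gives phi_{kk} iteratively:
  phi_{11} = rho(1)
  phi_{kk} = [rho(k) - sum_{j=1..k-1} phi_{k-1,j} rho(k-j)]
            / [1 - sum_{j=1..k-1} phi_{k-1,j} rho(j)],
  phi_{k,j} = phi_{k-1,j} - phi_{kk} phi_{k-1,k-j},  j = 1..k-1.
Step k = 1:
  phi_11 = rho(1) = -0.016.
Step k = 2:
  phi_22 = [rho(2) - phi_11 rho(1)] / [1 - phi_11 rho(1)] = [-0.5016 - (-0.016)(-0.016)] / [1 - (-0.016)(-0.016)]
         = -0.501856 / 0.999744 = -0.502.
Therefore phi_{22} = -0.5020.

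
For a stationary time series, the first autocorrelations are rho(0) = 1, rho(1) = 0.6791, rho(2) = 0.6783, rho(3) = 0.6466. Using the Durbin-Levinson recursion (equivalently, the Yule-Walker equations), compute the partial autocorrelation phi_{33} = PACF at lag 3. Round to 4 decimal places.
\phi_{33} = 0.2170

The PACF at lag k is phi_{kk}, the last component of the solution
to the Yule-Walker system G_k phi = r_k where
  (G_k)_{ij} = rho(|i - j|), (r_k)_i = rho(i), i,j = 1..k.
Equivalently, Durbin-Levinson gives phi_{kk} iteratively:
  phi_{11} = rho(1)
  phi_{kk} = [rho(k) - sum_{j=1..k-1} phi_{k-1,j} rho(k-j)]
            / [1 - sum_{j=1..k-1} phi_{k-1,j} rho(j)],
  phi_{k,j} = phi_{k-1,j} - phi_{kk} phi_{k-1,k-j},  j = 1..k-1.
Step k = 1:
  phi_11 = rho(1) = 0.6791.
Step k = 2:
  phi_22 = [rho(2) - phi_11 rho(1)] / [1 - phi_11 rho(1)] = [0.6783 - (0.6791)(0.6791)] / [1 - (0.6791)(0.6791)]
         = 0.21712319 / 0.53882319 = 0.402958.
  Update: phi_21 = phi_11 - phi_22 phi_11 = 0.6791 - (0.402958)(0.6791) = 0.405451.
Step k = 3:
  phi_33 = [rho(3) - phi_21 rho(2) - phi_22 rho(1)] / [1 - phi_21 rho(1) - phi_22 rho(2)]
    numerator   = 0.6466 - (0.405451)(0.6783) - (0.402958)(0.6791) = 0.09793363
    denominator = 1 - (0.405451)(0.6791) - (0.402958)(0.6783) = 0.45133163
  phi_33 = 0.09793363 / 0.45133163 = 0.217.
Therefore phi_{33} = 0.2170.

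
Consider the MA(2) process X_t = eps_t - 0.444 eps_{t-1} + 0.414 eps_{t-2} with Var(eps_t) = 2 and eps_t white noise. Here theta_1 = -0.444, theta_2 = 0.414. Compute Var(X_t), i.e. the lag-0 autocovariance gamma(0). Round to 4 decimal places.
\gamma(0) = 2.7371

For an MA(q) process X_t = eps_t + sum_i theta_i eps_{t-i} with
Var(eps_t) = sigma^2, the variance is
  gamma(0) = sigma^2 * (1 + sum_i theta_i^2).
  sum_i theta_i^2 = (-0.444)^2 + (0.414)^2 = 0.197136 + 0.171396 = 0.368532.
  gamma(0) = 2 * (1 + 0.368532) = 2 * 1.368532 = 2.737064, which rounds to 2.7371.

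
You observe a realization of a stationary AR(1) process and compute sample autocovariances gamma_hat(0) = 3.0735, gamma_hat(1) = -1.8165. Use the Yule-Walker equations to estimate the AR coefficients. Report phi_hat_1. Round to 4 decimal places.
\hat\phi_{1} = -0.5910

The Yule-Walker equations for an AR(p) process read, in matrix form,
  Gamma_p phi = r_p,   with   (Gamma_p)_{ij} = gamma(|i - j|),
                       (r_p)_i = gamma(i),   i,j = 1..p.
Substitute the sample gammas (Toeplitz matrix and right-hand side of size 1):
  Gamma_p = [[3.0735]]
  r_p     = [-1.8165]
With p = 1 this is the single equation gamma(0) phi_1 = gamma(1):
  phi_hat_1 = gamma(1) / gamma(0) = -1.8165 / 3.0735 = -0.5910.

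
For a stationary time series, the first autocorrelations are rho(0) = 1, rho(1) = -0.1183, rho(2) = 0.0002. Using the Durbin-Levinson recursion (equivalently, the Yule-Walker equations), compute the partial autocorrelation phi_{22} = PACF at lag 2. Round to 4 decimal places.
\phi_{22} = -0.0140

The PACF at lag k is phi_{kk}, the last component of the solution
to the Yule-Walker system G_k phi = r_k where
  (G_k)_{ij} = rho(|i - j|), (r_k)_i = rho(i), i,j = 1..k.
Equivalently, Durbin-Levinson gives phi_{kk} iteratively:
  phi_{11} = rho(1)
  phi_{kk} = [rho(k) - sum_{j=1..k-1} phi_{k-1,j} rho(k-j)]
            / [1 - sum_{j=1..k-1} phi_{k-1,j} rho(j)],
  phi_{k,j} = phi_{k-1,j} - phi_{kk} phi_{k-1,k-j},  j = 1..k-1.
Step k = 1:
  phi_11 = rho(1) = -0.1183.
Step k = 2:
  phi_22 = [rho(2) - phi_11 rho(1)] / [1 - phi_11 rho(1)] = [0.0002 - (-0.1183)(-0.1183)] / [1 - (-0.1183)(-0.1183)]
         = -0.01379489 / 0.98600511 = -0.014.
Therefore phi_{22} = -0.0140.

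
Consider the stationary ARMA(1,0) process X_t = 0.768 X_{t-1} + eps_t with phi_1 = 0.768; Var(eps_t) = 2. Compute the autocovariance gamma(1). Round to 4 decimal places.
\gamma(1) = 3.7447

Multiply the model equation by X_{t-k} and take expectations. With theta_0 = psi_0 = 1 and psi_j the MA(infinity) weights, this gives
  gamma(k) - sum_i phi_i gamma(k-i) = c_k,
  c_k = sigma^2 * sum_{j=k..q} theta_j psi_{j-k}   (c_k = 0 for k > q),
using gamma(-m) = gamma(m).
Pure AR (q = 0): c_0 = sigma^2 = 2, c_k = 0 for k >= 1.
Equations for k = 0 and k = 1 (AR order 1):
  gamma(0) = phi_1 gamma(1) + c_0
  gamma(1) = phi_1 gamma(0) + c_1
Substituting the second into the first: gamma(0) (1 - phi_1^2) = c_0 + phi_1 c_1, so
  gamma(0) = c_0 / (1 - phi_1^2) = 2 / (1 - (0.768)^2) = 2 / 0.410176 = 4.875956.
  gamma(1) = phi_1 gamma(0) = (0.768)(4.875956) = 3.744734.
Therefore gamma(1) = 3.7447 (to 4 decimal places).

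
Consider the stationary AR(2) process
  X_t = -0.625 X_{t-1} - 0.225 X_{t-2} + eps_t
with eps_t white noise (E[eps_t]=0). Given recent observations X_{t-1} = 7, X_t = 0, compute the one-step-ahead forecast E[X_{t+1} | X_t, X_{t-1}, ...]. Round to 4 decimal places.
E[X_{t+1} \mid \mathcal F_t] = -1.5750

For an AR(p) model X_t = c + sum_i phi_i X_{t-i} + eps_t, the
one-step-ahead conditional mean is
  E[X_{t+1} | X_t, ...] = c + sum_i phi_i X_{t+1-i}.
Substitute known values:
  E[X_{t+1} | ...] = (-0.625) * (0) + (-0.225) * (7)
                   = -1.5750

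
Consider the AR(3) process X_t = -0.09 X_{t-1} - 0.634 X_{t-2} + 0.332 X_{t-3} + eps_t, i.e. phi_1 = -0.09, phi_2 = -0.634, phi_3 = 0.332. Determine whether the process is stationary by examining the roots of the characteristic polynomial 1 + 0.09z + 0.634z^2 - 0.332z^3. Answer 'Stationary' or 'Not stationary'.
\text{Stationary}

The AR(p) characteristic polynomial is P(z) = 1 + 0.09z + 0.634z^2 - 0.332z^3.
Stationarity requires all roots to lie outside the unit circle, i.e. |z| > 1 for every root.
Degree 3: look for a simple real root z0 first, then factor out (1 - z/z0) and solve the remaining quadratic.
Testing z0 = 2.5: P(2.5) = 1 + (0.09)(2.5) + (0.634)(2.5)^2 + (-0.332)(2.5)^3
  = 1 + (0.225) + (3.9625) + (-5.1875) = 0.  So z_0 = 2.5 is a root, |z_0| = 2.5.
Divide out the factor (1 - 0.4 z) = (1 - z/z0) (since 1/z0 = 0.4):
  P(z) = (1 - 0.4 z)(1 + (0.49) z + (0.83) z^2)
  [check: z-coef 0.49 - (0.4) = 0.09; z^2-coef 0.83 - (0.4)(0.49) = 0.634; z^3-coef -(0.4)(0.83) = -0.332.]
Remaining roots from the quadratic factor 1 + (0.49) z + (0.83) z^2:
  Set 1 + (0.49) z + (0.83) z^2 = 0, i.e. a z^2 + b z + c = 0 with a = 0.83, b = 0.49, c = 1.
  Discriminant D = b^2 - 4ac = (0.49)^2 - 4*(0.83)*1 = 0.2401 - (3.32) = -3.0799.
  D < 0, so the roots are the complex-conjugate pair z = (-b +/- i sqrt(-D)) / (2a) = -0.2952 +/- 1.0572i.
  For a conjugate pair |z|^2 = z * conj(z) = (product of roots) = c/a = 1/(0.83) = 1.204819, so |z| = sqrt(1.204819) = 1.0976 for both roots.
Moduli of all roots: 2.5000, 1.0976, 1.0976.
All moduli strictly greater than 1? Yes.
Verdict: Stationary.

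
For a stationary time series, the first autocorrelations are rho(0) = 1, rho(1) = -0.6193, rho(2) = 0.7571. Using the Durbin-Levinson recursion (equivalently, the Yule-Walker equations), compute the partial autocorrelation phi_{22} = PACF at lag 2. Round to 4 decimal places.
\phi_{22} = 0.6060

The PACF at lag k is phi_{kk}, the last component of the solution
to the Yule-Walker system G_k phi = r_k where
  (G_k)_{ij} = rho(|i - j|), (r_k)_i = rho(i), i,j = 1..k.
Equivalently, Durbin-Levinson gives phi_{kk} iteratively:
  phi_{11} = rho(1)
  phi_{kk} = [rho(k) - sum_{j=1..k-1} phi_{k-1,j} rho(k-j)]
            / [1 - sum_{j=1..k-1} phi_{k-1,j} rho(j)],
  phi_{k,j} = phi_{k-1,j} - phi_{kk} phi_{k-1,k-j},  j = 1..k-1.
Step k = 1:
  phi_11 = rho(1) = -0.6193.
Step k = 2:
  phi_22 = [rho(2) - phi_11 rho(1)] / [1 - phi_11 rho(1)] = [0.7571 - (-0.6193)(-0.6193)] / [1 - (-0.6193)(-0.6193)]
         = 0.37356751 / 0.61646751 = 0.606.
Therefore phi_{22} = 0.6060.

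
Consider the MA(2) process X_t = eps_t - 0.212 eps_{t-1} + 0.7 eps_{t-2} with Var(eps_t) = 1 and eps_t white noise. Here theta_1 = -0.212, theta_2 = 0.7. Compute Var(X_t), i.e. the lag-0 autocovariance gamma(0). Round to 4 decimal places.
\gamma(0) = 1.5349

For an MA(q) process X_t = eps_t + sum_i theta_i eps_{t-i} with
Var(eps_t) = sigma^2, the variance is
  gamma(0) = sigma^2 * (1 + sum_i theta_i^2).
  sum_i theta_i^2 = (-0.212)^2 + (0.7)^2 = 0.044944 + 0.49 = 0.534944.
  gamma(0) = 1 * (1 + 0.534944) = 1 * 1.534944 = 1.534944, which rounds to 1.5349.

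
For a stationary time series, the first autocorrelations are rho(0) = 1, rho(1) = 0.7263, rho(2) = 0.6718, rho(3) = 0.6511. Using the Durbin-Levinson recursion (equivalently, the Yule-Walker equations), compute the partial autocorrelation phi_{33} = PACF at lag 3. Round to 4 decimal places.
\phi_{33} = 0.2110

The PACF at lag k is phi_{kk}, the last component of the solution
to the Yule-Walker system G_k phi = r_k where
  (G_k)_{ij} = rho(|i - j|), (r_k)_i = rho(i), i,j = 1..k.
Equivalently, Durbin-Levinson gives phi_{kk} iteratively:
  phi_{11} = rho(1)
  phi_{kk} = [rho(k) - sum_{j=1..k-1} phi_{k-1,j} rho(k-j)]
            / [1 - sum_{j=1..k-1} phi_{k-1,j} rho(j)],
  phi_{k,j} = phi_{k-1,j} - phi_{kk} phi_{k-1,k-j},  j = 1..k-1.
Step k = 1:
  phi_11 = rho(1) = 0.7263.
Step k = 2:
  phi_22 = [rho(2) - phi_11 rho(1)] / [1 - phi_11 rho(1)] = [0.6718 - (0.7263)(0.7263)] / [1 - (0.7263)(0.7263)]
         = 0.14428831 / 0.47248831 = 0.30538.
  Update: phi_21 = phi_11 - phi_22 phi_11 = 0.7263 - (0.30538)(0.7263) = 0.504503.
Step k = 3:
  phi_33 = [rho(3) - phi_21 rho(2) - phi_22 rho(1)] / [1 - phi_21 rho(1) - phi_22 rho(2)]
    numerator   = 0.6511 - (0.504503)(0.6718) - (0.30538)(0.7263) = 0.09037781
    denominator = 1 - (0.504503)(0.7263) - (0.30538)(0.6718) = 0.4284256
  phi_33 = 0.09037781 / 0.4284256 = 0.211.
Therefore phi_{33} = 0.2110.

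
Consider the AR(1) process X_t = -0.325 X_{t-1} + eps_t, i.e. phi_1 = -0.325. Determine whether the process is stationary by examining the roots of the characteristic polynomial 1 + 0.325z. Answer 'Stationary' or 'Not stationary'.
\text{Stationary}

The AR(p) characteristic polynomial is P(z) = 1 + 0.325z.
Stationarity requires all roots to lie outside the unit circle, i.e. |z| > 1 for every root.
This is linear in z: 1 + (0.325) z = 0  =>  z = -1/(0.325) = -3.076923,  |z| = 3.076923.
Moduli of all roots: 3.0769.
All moduli strictly greater than 1? Yes.
Verdict: Stationary.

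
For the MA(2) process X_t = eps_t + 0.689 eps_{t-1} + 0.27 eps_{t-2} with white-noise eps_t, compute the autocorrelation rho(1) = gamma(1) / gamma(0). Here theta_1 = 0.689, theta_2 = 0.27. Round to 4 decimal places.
\rho(1) = 0.5654

For an MA(q) process with theta_0 = 1, the autocovariance is
  gamma(k) = sigma^2 * sum_{i=0..q-k} theta_i * theta_{i+k},
and rho(k) = gamma(k) / gamma(0). Sigma^2 cancels.
  numerator   = (1)*(0.689) + (0.689)*(0.27) = 0.87503.
  denominator = (1)^2 + (0.689)^2 + (0.27)^2 = 1.547621.
  rho(1) = 0.87503 / 1.547621 = 0.5654.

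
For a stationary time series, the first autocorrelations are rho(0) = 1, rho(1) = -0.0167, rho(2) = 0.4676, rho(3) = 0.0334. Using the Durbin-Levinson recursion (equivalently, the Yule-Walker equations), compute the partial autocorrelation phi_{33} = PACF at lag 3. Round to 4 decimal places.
\phi_{33} = 0.0581

The PACF at lag k is phi_{kk}, the last component of the solution
to the Yule-Walker system G_k phi = r_k where
  (G_k)_{ij} = rho(|i - j|), (r_k)_i = rho(i), i,j = 1..k.
Equivalently, Durbin-Levinson gives phi_{kk} iteratively:
  phi_{11} = rho(1)
  phi_{kk} = [rho(k) - sum_{j=1..k-1} phi_{k-1,j} rho(k-j)]
            / [1 - sum_{j=1..k-1} phi_{k-1,j} rho(j)],
  phi_{k,j} = phi_{k-1,j} - phi_{kk} phi_{k-1,k-j},  j = 1..k-1.
Step k = 1:
  phi_11 = rho(1) = -0.0167.
Step k = 2:
  phi_22 = [rho(2) - phi_11 rho(1)] / [1 - phi_11 rho(1)] = [0.4676 - (-0.0167)(-0.0167)] / [1 - (-0.0167)(-0.0167)]
         = 0.46732111 / 0.99972111 = 0.467451.
  Update: phi_21 = phi_11 - phi_22 phi_11 = -0.0167 - (0.467451)(-0.0167) = -0.008894.
Step k = 3:
  phi_33 = [rho(3) - phi_21 rho(2) - phi_22 rho(1)] / [1 - phi_21 rho(1) - phi_22 rho(2)]
    numerator   = 0.0334 - (-0.008894)(0.4676) - (0.467451)(-0.0167) = 0.04536507
    denominator = 1 - (-0.008894)(-0.0167) - (0.467451)(0.4676) = 0.78127117
  phi_33 = 0.04536507 / 0.78127117 = 0.0581.
Therefore phi_{33} = 0.0581.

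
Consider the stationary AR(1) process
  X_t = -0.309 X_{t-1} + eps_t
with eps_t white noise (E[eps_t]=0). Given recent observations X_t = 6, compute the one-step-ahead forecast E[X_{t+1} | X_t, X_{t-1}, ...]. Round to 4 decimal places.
E[X_{t+1} \mid \mathcal F_t] = -1.8540

For an AR(p) model X_t = c + sum_i phi_i X_{t-i} + eps_t, the
one-step-ahead conditional mean is
  E[X_{t+1} | X_t, ...] = c + sum_i phi_i X_{t+1-i}.
Substitute known values:
  E[X_{t+1} | ...] = (-0.309) * (6)
                   = -1.8540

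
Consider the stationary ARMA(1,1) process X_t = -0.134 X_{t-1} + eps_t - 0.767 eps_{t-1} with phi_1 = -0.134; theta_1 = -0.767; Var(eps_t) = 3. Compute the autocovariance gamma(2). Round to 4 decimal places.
\gamma(2) = 0.4067

Multiply the model equation by X_{t-k} and take expectations. With theta_0 = psi_0 = 1 and psi_j the MA(infinity) weights, this gives
  gamma(k) - sum_i phi_i gamma(k-i) = c_k,
  c_k = sigma^2 * sum_{j=k..q} theta_j psi_{j-k}   (c_k = 0 for k > q),
using gamma(-m) = gamma(m).
psi-weights needed (psi_j = theta_j + sum_i phi_i psi_{j-i}):
  psi_1 = theta_1 + phi_1 = -0.767 + (-0.134) = -0.901
Right-hand sides:
  c_0 = sigma^2 (1 + theta_1 psi_1) = 3 * (1 + (-0.767)(-0.901)) = 3 * 1.691067 = 5.073201
  c_1 = sigma^2 theta_1 = 3 * (-0.767) = -2.301
  c_2 = 0
Equations for k = 0 and k = 1 (AR order 1):
  gamma(0) = phi_1 gamma(1) + c_0
  gamma(1) = phi_1 gamma(0) + c_1
Substituting the second into the first: gamma(0) (1 - phi_1^2) = c_0 + phi_1 c_1, so
  gamma(0) = (c_0 + phi_1 c_1) / (1 - phi_1^2) = (5.073201 + (-0.134)(-2.301)) / (1 - (-0.134)^2) = 5.381535 / 0.982044 = 5.479933.
  gamma(1) = phi_1 gamma(0) + c_1 = (-0.134)(5.479933) + (-2.301) = -3.035311.
For k = 2 (> q): gamma(2) = phi_1 gamma(1) = (-0.134)(-3.035311) = 0.406732.
Therefore gamma(2) = 0.4067 (to 4 decimal places).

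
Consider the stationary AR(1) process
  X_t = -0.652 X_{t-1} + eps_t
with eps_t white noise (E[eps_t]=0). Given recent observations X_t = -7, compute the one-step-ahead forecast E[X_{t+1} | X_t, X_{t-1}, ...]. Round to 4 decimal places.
E[X_{t+1} \mid \mathcal F_t] = 4.5640

For an AR(p) model X_t = c + sum_i phi_i X_{t-i} + eps_t, the
one-step-ahead conditional mean is
  E[X_{t+1} | X_t, ...] = c + sum_i phi_i X_{t+1-i}.
Substitute known values:
  E[X_{t+1} | ...] = (-0.652) * (-7)
                   = 4.5640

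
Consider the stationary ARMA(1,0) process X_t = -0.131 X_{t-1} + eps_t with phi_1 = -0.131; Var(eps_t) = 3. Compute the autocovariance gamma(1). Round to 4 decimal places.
\gamma(1) = -0.3999

Multiply the model equation by X_{t-k} and take expectations. With theta_0 = psi_0 = 1 and psi_j the MA(infinity) weights, this gives
  gamma(k) - sum_i phi_i gamma(k-i) = c_k,
  c_k = sigma^2 * sum_{j=k..q} theta_j psi_{j-k}   (c_k = 0 for k > q),
using gamma(-m) = gamma(m).
Pure AR (q = 0): c_0 = sigma^2 = 3, c_k = 0 for k >= 1.
Equations for k = 0 and k = 1 (AR order 1):
  gamma(0) = phi_1 gamma(1) + c_0
  gamma(1) = phi_1 gamma(0) + c_1
Substituting the second into the first: gamma(0) (1 - phi_1^2) = c_0 + phi_1 c_1, so
  gamma(0) = c_0 / (1 - phi_1^2) = 3 / (1 - (-0.131)^2) = 3 / 0.982839 = 3.052382.
  gamma(1) = phi_1 gamma(0) = (-0.131)(3.052382) = -0.399862.
Therefore gamma(1) = -0.3999 (to 4 decimal places).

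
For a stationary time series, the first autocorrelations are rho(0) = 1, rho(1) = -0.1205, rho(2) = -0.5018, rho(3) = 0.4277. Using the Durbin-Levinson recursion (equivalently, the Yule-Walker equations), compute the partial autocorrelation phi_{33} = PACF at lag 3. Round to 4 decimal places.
\phi_{33} = 0.3810

The PACF at lag k is phi_{kk}, the last component of the solution
to the Yule-Walker system G_k phi = r_k where
  (G_k)_{ij} = rho(|i - j|), (r_k)_i = rho(i), i,j = 1..k.
Equivalently, Durbin-Levinson gives phi_{kk} iteratively:
  phi_{11} = rho(1)
  phi_{kk} = [rho(k) - sum_{j=1..k-1} phi_{k-1,j} rho(k-j)]
            / [1 - sum_{j=1..k-1} phi_{k-1,j} rho(j)],
  phi_{k,j} = phi_{k-1,j} - phi_{kk} phi_{k-1,k-j},  j = 1..k-1.
Step k = 1:
  phi_11 = rho(1) = -0.1205.
Step k = 2:
  phi_22 = [rho(2) - phi_11 rho(1)] / [1 - phi_11 rho(1)] = [-0.5018 - (-0.1205)(-0.1205)] / [1 - (-0.1205)(-0.1205)]
         = -0.51632025 / 0.98547975 = -0.523928.
  Update: phi_21 = phi_11 - phi_22 phi_11 = -0.1205 - (-0.523928)(-0.1205) = -0.183633.
Step k = 3:
  phi_33 = [rho(3) - phi_21 rho(2) - phi_22 rho(1)] / [1 - phi_21 rho(1) - phi_22 rho(2)]
    numerator   = 0.4277 - (-0.183633)(-0.5018) - (-0.523928)(-0.1205) = 0.27241951
    denominator = 1 - (-0.183633)(-0.1205) - (-0.523928)(-0.5018) = 0.71496521
  phi_33 = 0.27241951 / 0.71496521 = 0.381.
Therefore phi_{33} = 0.3810.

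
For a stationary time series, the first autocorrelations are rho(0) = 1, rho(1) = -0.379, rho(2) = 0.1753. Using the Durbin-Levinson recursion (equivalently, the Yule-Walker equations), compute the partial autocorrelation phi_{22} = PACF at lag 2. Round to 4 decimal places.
\phi_{22} = 0.0370

The PACF at lag k is phi_{kk}, the last component of the solution
to the Yule-Walker system G_k phi = r_k where
  (G_k)_{ij} = rho(|i - j|), (r_k)_i = rho(i), i,j = 1..k.
Equivalently, Durbin-Levinson gives phi_{kk} iteratively:
  phi_{11} = rho(1)
  phi_{kk} = [rho(k) - sum_{j=1..k-1} phi_{k-1,j} rho(k-j)]
            / [1 - sum_{j=1..k-1} phi_{k-1,j} rho(j)],
  phi_{k,j} = phi_{k-1,j} - phi_{kk} phi_{k-1,k-j},  j = 1..k-1.
Step k = 1:
  phi_11 = rho(1) = -0.379.
Step k = 2:
  phi_22 = [rho(2) - phi_11 rho(1)] / [1 - phi_11 rho(1)] = [0.1753 - (-0.379)(-0.379)] / [1 - (-0.379)(-0.379)]
         = 0.031659 / 0.856359 = 0.037.
Therefore phi_{22} = 0.0370.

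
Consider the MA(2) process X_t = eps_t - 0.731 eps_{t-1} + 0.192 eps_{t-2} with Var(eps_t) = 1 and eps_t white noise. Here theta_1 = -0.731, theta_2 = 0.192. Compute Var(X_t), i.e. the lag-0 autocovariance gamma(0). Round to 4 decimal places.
\gamma(0) = 1.5712

For an MA(q) process X_t = eps_t + sum_i theta_i eps_{t-i} with
Var(eps_t) = sigma^2, the variance is
  gamma(0) = sigma^2 * (1 + sum_i theta_i^2).
  sum_i theta_i^2 = (-0.731)^2 + (0.192)^2 = 0.534361 + 0.036864 = 0.571225.
  gamma(0) = 1 * (1 + 0.571225) = 1 * 1.571225 = 1.571225, which rounds to 1.5712.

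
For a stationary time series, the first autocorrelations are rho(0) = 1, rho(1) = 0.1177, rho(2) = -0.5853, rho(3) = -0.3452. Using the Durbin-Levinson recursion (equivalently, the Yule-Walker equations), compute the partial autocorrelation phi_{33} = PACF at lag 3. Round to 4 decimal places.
\phi_{33} = -0.2619

The PACF at lag k is phi_{kk}, the last component of the solution
to the Yule-Walker system G_k phi = r_k where
  (G_k)_{ij} = rho(|i - j|), (r_k)_i = rho(i), i,j = 1..k.
Equivalently, Durbin-Levinson gives phi_{kk} iteratively:
  phi_{11} = rho(1)
  phi_{kk} = [rho(k) - sum_{j=1..k-1} phi_{k-1,j} rho(k-j)]
            / [1 - sum_{j=1..k-1} phi_{k-1,j} rho(j)],
  phi_{k,j} = phi_{k-1,j} - phi_{kk} phi_{k-1,k-j},  j = 1..k-1.
Step k = 1:
  phi_11 = rho(1) = 0.1177.
Step k = 2:
  phi_22 = [rho(2) - phi_11 rho(1)] / [1 - phi_11 rho(1)] = [-0.5853 - (0.1177)(0.1177)] / [1 - (0.1177)(0.1177)]
         = -0.59915329 / 0.98614671 = -0.60757.
  Update: phi_21 = phi_11 - phi_22 phi_11 = 0.1177 - (-0.60757)(0.1177) = 0.189211.
Step k = 3:
  phi_33 = [rho(3) - phi_21 rho(2) - phi_22 rho(1)] / [1 - phi_21 rho(1) - phi_22 rho(2)]
    numerator   = -0.3452 - (0.189211)(-0.5853) - (-0.60757)(0.1177) = -0.16294379
    denominator = 1 - (0.189211)(0.1177) - (-0.60757)(-0.5853) = 0.62211906
  phi_33 = -0.16294379 / 0.62211906 = -0.2619.
Therefore phi_{33} = -0.2619.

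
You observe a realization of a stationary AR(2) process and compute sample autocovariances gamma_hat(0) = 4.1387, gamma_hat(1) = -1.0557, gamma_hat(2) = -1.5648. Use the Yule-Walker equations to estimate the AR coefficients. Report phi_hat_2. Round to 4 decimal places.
\hat\phi_{2} = -0.4740

The Yule-Walker equations for an AR(p) process read, in matrix form,
  Gamma_p phi = r_p,   with   (Gamma_p)_{ij} = gamma(|i - j|),
                       (r_p)_i = gamma(i),   i,j = 1..p.
Substitute the sample gammas (Toeplitz matrix and right-hand side of size 2):
  Gamma_p = [[4.1387, -1.0557], [-1.0557, 4.1387]]
  r_p     = [-1.0557, -1.5648]
Written out:
  4.1387 phi_1 - 1.0557 phi_2 = -1.0557
  -1.0557 phi_1 + 4.1387 phi_2 = -1.5648
Solve by Cramer's rule:
  det = gamma(0)^2 - gamma(1)^2 = (4.1387)^2 - (-1.0557)^2 = 17.12883769 - 1.11450249 = 16.0143352
  phi_hat_1 = [gamma(1) gamma(0) - gamma(1) gamma(2)] / det = [(-1.0557)(4.1387) - (-1.0557)(-1.5648)] / 16.0143352 = -6.02118495 / 16.0143352 = -0.376
  phi_hat_2 = [gamma(0) gamma(2) - gamma(1)^2] / det = [(4.1387)(-1.5648) - (-1.0557)^2] / 16.0143352 = -7.59074025 / 16.0143352 = -0.474
So phi_hat = [-0.3760, -0.4740].
Therefore phi_hat_2 = -0.4740.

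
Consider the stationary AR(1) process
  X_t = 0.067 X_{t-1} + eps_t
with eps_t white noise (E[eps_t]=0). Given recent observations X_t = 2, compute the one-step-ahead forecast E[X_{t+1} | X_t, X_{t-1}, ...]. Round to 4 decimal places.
E[X_{t+1} \mid \mathcal F_t] = 0.1340

For an AR(p) model X_t = c + sum_i phi_i X_{t-i} + eps_t, the
one-step-ahead conditional mean is
  E[X_{t+1} | X_t, ...] = c + sum_i phi_i X_{t+1-i}.
Substitute known values:
  E[X_{t+1} | ...] = (0.067) * (2)
                   = 0.1340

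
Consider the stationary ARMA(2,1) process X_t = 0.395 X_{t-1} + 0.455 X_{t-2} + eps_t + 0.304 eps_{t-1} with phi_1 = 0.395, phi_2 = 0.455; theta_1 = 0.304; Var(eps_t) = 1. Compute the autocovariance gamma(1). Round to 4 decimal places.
\gamma(1) = 3.5095

Multiply the model equation by X_{t-k} and take expectations. With theta_0 = psi_0 = 1 and psi_j the MA(infinity) weights, this gives
  gamma(k) - sum_i phi_i gamma(k-i) = c_k,
  c_k = sigma^2 * sum_{j=k..q} theta_j psi_{j-k}   (c_k = 0 for k > q),
using gamma(-m) = gamma(m).
psi-weights needed (psi_j = theta_j + sum_i phi_i psi_{j-i}):
  psi_1 = theta_1 + phi_1 = 0.304 + (0.395) = 0.699
Right-hand sides:
  c_0 = sigma^2 (1 + theta_1 psi_1) = 1 * (1 + (0.304)(0.699)) = 1 * 1.212496 = 1.212496
  c_1 = sigma^2 theta_1 = 1 * (0.304) = 0.304
  c_2 = 0
Equations for k = 0, 1, 2 (AR order 2, c_2 = 0):
  (E0) gamma(0) = phi_1 gamma(1) + phi_2 gamma(2) + c_0
  (E1) gamma(1) = phi_1 gamma(0) + phi_2 gamma(1) + c_1
  (E2) gamma(2) = phi_1 gamma(1) + phi_2 gamma(0)
From (E1): gamma(1) = A gamma(0) + B with
  A = phi_1 / (1 - phi_2) = 0.395 / 0.545 = 0.724771,   B = c_1 / (1 - phi_2) = 0.304 / 0.545 = 0.557798.
Insert (E2) into (E0): gamma(0) (1 - phi_2^2) = phi_1 (1 + phi_2) gamma(1) + c_0.
  phi_1 (1 + phi_2) = (0.395)(1.455) = 0.574725,   1 - phi_2^2 = 0.792975.
Replace gamma(1) by A gamma(0) + B and collect gamma(0):
  gamma(0) [0.792975 - (0.574725)(0.724771)] = (0.574725)(0.557798) + 1.212496
  gamma(0) * 0.376431 = 1.533077
  gamma(0) = 1.533077 / 0.376431 = 4.072661.
  gamma(1) = A gamma(0) + B = (0.724771)(4.072661) + (0.557798) = 3.509543.
Therefore gamma(1) = 3.5095 (to 4 decimal places).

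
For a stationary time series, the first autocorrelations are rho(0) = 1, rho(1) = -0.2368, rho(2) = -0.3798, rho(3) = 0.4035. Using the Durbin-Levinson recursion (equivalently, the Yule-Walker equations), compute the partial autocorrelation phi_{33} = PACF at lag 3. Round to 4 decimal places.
\phi_{33} = 0.2191

The PACF at lag k is phi_{kk}, the last component of the solution
to the Yule-Walker system G_k phi = r_k where
  (G_k)_{ij} = rho(|i - j|), (r_k)_i = rho(i), i,j = 1..k.
Equivalently, Durbin-Levinson gives phi_{kk} iteratively:
  phi_{11} = rho(1)
  phi_{kk} = [rho(k) - sum_{j=1..k-1} phi_{k-1,j} rho(k-j)]
            / [1 - sum_{j=1..k-1} phi_{k-1,j} rho(j)],
  phi_{k,j} = phi_{k-1,j} - phi_{kk} phi_{k-1,k-j},  j = 1..k-1.
Step k = 1:
  phi_11 = rho(1) = -0.2368.
Step k = 2:
  phi_22 = [rho(2) - phi_11 rho(1)] / [1 - phi_11 rho(1)] = [-0.3798 - (-0.2368)(-0.2368)] / [1 - (-0.2368)(-0.2368)]
         = -0.43587424 / 0.94392576 = -0.461768.
  Update: phi_21 = phi_11 - phi_22 phi_11 = -0.2368 - (-0.461768)(-0.2368) = -0.346147.
Step k = 3:
  phi_33 = [rho(3) - phi_21 rho(2) - phi_22 rho(1)] / [1 - phi_21 rho(1) - phi_22 rho(2)]
    numerator   = 0.4035 - (-0.346147)(-0.3798) - (-0.461768)(-0.2368) = 0.162687
    denominator = 1 - (-0.346147)(-0.2368) - (-0.461768)(-0.3798) = 0.7426532
  phi_33 = 0.162687 / 0.7426532 = 0.2191.
Therefore phi_{33} = 0.2191.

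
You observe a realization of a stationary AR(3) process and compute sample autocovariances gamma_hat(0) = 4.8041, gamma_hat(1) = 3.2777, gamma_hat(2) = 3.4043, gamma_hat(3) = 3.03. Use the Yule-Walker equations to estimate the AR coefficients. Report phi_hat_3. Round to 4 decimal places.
\hat\phi_{3} = 0.1340

The Yule-Walker equations for an AR(p) process read, in matrix form,
  Gamma_p phi = r_p,   with   (Gamma_p)_{ij} = gamma(|i - j|),
                       (r_p)_i = gamma(i),   i,j = 1..p.
Substitute the sample gammas (Toeplitz matrix and right-hand side of size 3):
  Gamma_p = [[4.8041, 3.2777, 3.4043], [3.2777, 4.8041, 3.2777], [3.4043, 3.2777, 4.8041]]
  r_p     = [3.2777, 3.4043, 3.03]
Written out (R1..R3):
  (R1) 4.8041 phi_1 + 3.2777 phi_2 + 3.4043 phi_3 = 3.2777
  (R2) 3.2777 phi_1 + 4.8041 phi_2 + 3.2777 phi_3 = 3.4043
  (R3) 3.4043 phi_1 + 3.2777 phi_2 + 4.8041 phi_3 = 3.03
Gaussian elimination:
  R2 <- R2 - (3.2777/4.8041) R1 = R2 - (0.682271) R1:  2.567819 phi_2 + 0.955043 phi_3 = 1.168019
  R3 <- R3 - (3.4043/4.8041) R1 = R3 - (0.708624) R1:  0.955043 phi_2 + 2.391732 phi_3 = 0.707343
  R3 <- R3 - (0.955043/2.567819) R2 = R3 - (0.371928) R2:  2.036524 phi_3 = 0.272925
Back-substitution:
  phi_hat_3 = 0.272925 / 2.036524 = 0.134015
  phi_hat_2 = (1.168019 - (0.955043)(0.134015)) / 2.567819 = 0.405024
  phi_hat_1 = (3.2777 - (3.2777)(0.405024) - (3.4043)(0.134015)) / 4.8041 = 0.310969
So phi_hat = [0.3110, 0.4050, 0.1340].
Therefore phi_hat_3 = 0.1340.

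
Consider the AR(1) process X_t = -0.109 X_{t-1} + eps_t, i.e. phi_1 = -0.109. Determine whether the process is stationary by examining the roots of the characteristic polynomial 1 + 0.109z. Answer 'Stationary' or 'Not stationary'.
\text{Stationary}

The AR(p) characteristic polynomial is P(z) = 1 + 0.109z.
Stationarity requires all roots to lie outside the unit circle, i.e. |z| > 1 for every root.
This is linear in z: 1 + (0.109) z = 0  =>  z = -1/(0.109) = -9.174312,  |z| = 9.174312.
Moduli of all roots: 9.1743.
All moduli strictly greater than 1? Yes.
Verdict: Stationary.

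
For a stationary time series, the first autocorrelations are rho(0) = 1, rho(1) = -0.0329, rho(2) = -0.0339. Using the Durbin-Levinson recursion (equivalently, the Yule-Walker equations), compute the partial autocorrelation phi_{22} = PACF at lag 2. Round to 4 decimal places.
\phi_{22} = -0.0350

The PACF at lag k is phi_{kk}, the last component of the solution
to the Yule-Walker system G_k phi = r_k where
  (G_k)_{ij} = rho(|i - j|), (r_k)_i = rho(i), i,j = 1..k.
Equivalently, Durbin-Levinson gives phi_{kk} iteratively:
  phi_{11} = rho(1)
  phi_{kk} = [rho(k) - sum_{j=1..k-1} phi_{k-1,j} rho(k-j)]
            / [1 - sum_{j=1..k-1} phi_{k-1,j} rho(j)],
  phi_{k,j} = phi_{k-1,j} - phi_{kk} phi_{k-1,k-j},  j = 1..k-1.
Step k = 1:
  phi_11 = rho(1) = -0.0329.
Step k = 2:
  phi_22 = [rho(2) - phi_11 rho(1)] / [1 - phi_11 rho(1)] = [-0.0339 - (-0.0329)(-0.0329)] / [1 - (-0.0329)(-0.0329)]
         = -0.03498241 / 0.99891759 = -0.035.
Therefore phi_{22} = -0.0350.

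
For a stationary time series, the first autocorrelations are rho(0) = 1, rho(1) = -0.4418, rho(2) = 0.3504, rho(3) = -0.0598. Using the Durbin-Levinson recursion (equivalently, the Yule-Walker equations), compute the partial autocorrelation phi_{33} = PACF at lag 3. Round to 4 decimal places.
\phi_{33} = 0.1940

The PACF at lag k is phi_{kk}, the last component of the solution
to the Yule-Walker system G_k phi = r_k where
  (G_k)_{ij} = rho(|i - j|), (r_k)_i = rho(i), i,j = 1..k.
Equivalently, Durbin-Levinson gives phi_{kk} iteratively:
  phi_{11} = rho(1)
  phi_{kk} = [rho(k) - sum_{j=1..k-1} phi_{k-1,j} rho(k-j)]
            / [1 - sum_{j=1..k-1} phi_{k-1,j} rho(j)],
  phi_{k,j} = phi_{k-1,j} - phi_{kk} phi_{k-1,k-j},  j = 1..k-1.
Step k = 1:
  phi_11 = rho(1) = -0.4418.
Step k = 2:
  phi_22 = [rho(2) - phi_11 rho(1)] / [1 - phi_11 rho(1)] = [0.3504 - (-0.4418)(-0.4418)] / [1 - (-0.4418)(-0.4418)]
         = 0.15521276 / 0.80481276 = 0.192856.
  Update: phi_21 = phi_11 - phi_22 phi_11 = -0.4418 - (0.192856)(-0.4418) = -0.356596.
Step k = 3:
  phi_33 = [rho(3) - phi_21 rho(2) - phi_22 rho(1)] / [1 - phi_21 rho(1) - phi_22 rho(2)]
    numerator   = -0.0598 - (-0.356596)(0.3504) - (0.192856)(-0.4418) = 0.15035502
    denominator = 1 - (-0.356596)(-0.4418) - (0.192856)(0.3504) = 0.77487909
  phi_33 = 0.15035502 / 0.77487909 = 0.194.
Therefore phi_{33} = 0.1940.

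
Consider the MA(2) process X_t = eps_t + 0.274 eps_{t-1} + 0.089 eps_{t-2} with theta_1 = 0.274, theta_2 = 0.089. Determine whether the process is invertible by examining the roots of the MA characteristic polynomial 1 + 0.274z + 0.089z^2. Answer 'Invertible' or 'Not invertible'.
\text{Invertible}

The MA(q) characteristic polynomial is P(z) = 1 + 0.274z + 0.089z^2.
Invertibility requires all roots to lie outside the unit circle, i.e. |z| > 1 for every root.
Set 1 + (0.274) z + (0.089) z^2 = 0, i.e. a z^2 + b z + c = 0 with a = 0.089, b = 0.274, c = 1.
Discriminant D = b^2 - 4ac = (0.274)^2 - 4*(0.089)*1 = 0.075076 - (0.356) = -0.280924.
D < 0, so the roots are the complex-conjugate pair z = (-b +/- i sqrt(-D)) / (2a) = -1.5393 +/- 2.9777i.
For a conjugate pair |z|^2 = z * conj(z) = (product of roots) = c/a = 1/(0.089) = 11.235955, so |z| = sqrt(11.235955) = 3.352 for both roots.
Moduli of all roots: 3.3520, 3.3520.
All moduli strictly greater than 1? Yes.
Verdict: Invertible.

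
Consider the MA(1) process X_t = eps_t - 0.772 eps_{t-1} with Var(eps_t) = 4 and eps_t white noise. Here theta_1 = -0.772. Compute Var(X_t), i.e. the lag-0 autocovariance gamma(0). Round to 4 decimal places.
\gamma(0) = 6.3839

For an MA(q) process X_t = eps_t + sum_i theta_i eps_{t-i} with
Var(eps_t) = sigma^2, the variance is
  gamma(0) = sigma^2 * (1 + sum_i theta_i^2).
  sum_i theta_i^2 = (-0.772)^2 = 0.595984.
  gamma(0) = 4 * (1 + 0.595984) = 4 * 1.595984 = 6.383936, which rounds to 6.3839.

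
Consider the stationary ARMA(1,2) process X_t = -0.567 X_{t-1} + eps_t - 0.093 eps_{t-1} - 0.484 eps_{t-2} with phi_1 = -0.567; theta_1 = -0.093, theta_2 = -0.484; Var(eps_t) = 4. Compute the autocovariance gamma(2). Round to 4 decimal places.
\gamma(2) = -0.5806

Multiply the model equation by X_{t-k} and take expectations. With theta_0 = psi_0 = 1 and psi_j the MA(infinity) weights, this gives
  gamma(k) - sum_i phi_i gamma(k-i) = c_k,
  c_k = sigma^2 * sum_{j=k..q} theta_j psi_{j-k}   (c_k = 0 for k > q),
using gamma(-m) = gamma(m).
psi-weights needed (psi_j = theta_j + sum_i phi_i psi_{j-i}):
  psi_1 = theta_1 + phi_1 = -0.093 + (-0.567) = -0.66
  psi_2 = theta_2 + phi_1 psi_1 = -0.484 + (-0.567)(-0.66) = -0.10978
Right-hand sides:
  c_0 = sigma^2 (1 + theta_1 psi_1 + theta_2 psi_2) = 4 * (1 + (-0.093)(-0.66) + (-0.484)(-0.10978)) = 4 * 1.114514 = 4.458054
  c_1 = sigma^2 (theta_1 + theta_2 psi_1) = 4 * (-0.093 + (-0.484)(-0.66)) = 0.90576
  c_2 = sigma^2 theta_2 = 4 * (-0.484) = -1.936
Equations for k = 0 and k = 1 (AR order 1):
  gamma(0) = phi_1 gamma(1) + c_0
  gamma(1) = phi_1 gamma(0) + c_1
Substituting the second into the first: gamma(0) (1 - phi_1^2) = c_0 + phi_1 c_1, so
  gamma(0) = (c_0 + phi_1 c_1) / (1 - phi_1^2) = (4.458054 + (-0.567)(0.90576)) / (1 - (-0.567)^2) = 3.944488 / 0.678511 = 5.813448.
  gamma(1) = phi_1 gamma(0) + c_1 = (-0.567)(5.813448) + (0.90576) = -2.390465.
For k = 2: gamma(2) = phi_1 gamma(1) + c_2
  = (-0.567)(-2.390465) + (-1.936) = -0.580606.
Therefore gamma(2) = -0.5806 (to 4 decimal places).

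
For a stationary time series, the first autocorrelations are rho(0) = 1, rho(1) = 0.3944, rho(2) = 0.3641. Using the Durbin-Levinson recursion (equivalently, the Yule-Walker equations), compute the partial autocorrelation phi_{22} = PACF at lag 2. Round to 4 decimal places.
\phi_{22} = 0.2470

The PACF at lag k is phi_{kk}, the last component of the solution
to the Yule-Walker system G_k phi = r_k where
  (G_k)_{ij} = rho(|i - j|), (r_k)_i = rho(i), i,j = 1..k.
Equivalently, Durbin-Levinson gives phi_{kk} iteratively:
  phi_{11} = rho(1)
  phi_{kk} = [rho(k) - sum_{j=1..k-1} phi_{k-1,j} rho(k-j)]
            / [1 - sum_{j=1..k-1} phi_{k-1,j} rho(j)],
  phi_{k,j} = phi_{k-1,j} - phi_{kk} phi_{k-1,k-j},  j = 1..k-1.
Step k = 1:
  phi_11 = rho(1) = 0.3944.
Step k = 2:
  phi_22 = [rho(2) - phi_11 rho(1)] / [1 - phi_11 rho(1)] = [0.3641 - (0.3944)(0.3944)] / [1 - (0.3944)(0.3944)]
         = 0.20854864 / 0.84444864 = 0.247.
Therefore phi_{22} = 0.2470.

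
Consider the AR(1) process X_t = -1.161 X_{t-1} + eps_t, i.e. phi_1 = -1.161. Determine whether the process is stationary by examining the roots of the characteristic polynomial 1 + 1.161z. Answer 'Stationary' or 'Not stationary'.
\text{Not stationary}

The AR(p) characteristic polynomial is P(z) = 1 + 1.161z.
Stationarity requires all roots to lie outside the unit circle, i.e. |z| > 1 for every root.
This is linear in z: 1 + (1.161) z = 0  =>  z = -1/(1.161) = -0.861326,  |z| = 0.861326.
Moduli of all roots: 0.8613.
All moduli strictly greater than 1? No.
Verdict: Not stationary.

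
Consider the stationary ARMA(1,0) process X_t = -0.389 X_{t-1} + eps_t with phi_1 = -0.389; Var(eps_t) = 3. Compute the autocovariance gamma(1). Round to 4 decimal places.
\gamma(1) = -1.3751

Multiply the model equation by X_{t-k} and take expectations. With theta_0 = psi_0 = 1 and psi_j the MA(infinity) weights, this gives
  gamma(k) - sum_i phi_i gamma(k-i) = c_k,
  c_k = sigma^2 * sum_{j=k..q} theta_j psi_{j-k}   (c_k = 0 for k > q),
using gamma(-m) = gamma(m).
Pure AR (q = 0): c_0 = sigma^2 = 3, c_k = 0 for k >= 1.
Equations for k = 0 and k = 1 (AR order 1):
  gamma(0) = phi_1 gamma(1) + c_0
  gamma(1) = phi_1 gamma(0) + c_1
Substituting the second into the first: gamma(0) (1 - phi_1^2) = c_0 + phi_1 c_1, so
  gamma(0) = c_0 / (1 - phi_1^2) = 3 / (1 - (-0.389)^2) = 3 / 0.848679 = 3.534905.
  gamma(1) = phi_1 gamma(0) = (-0.389)(3.534905) = -1.375078.
Therefore gamma(1) = -1.3751 (to 4 decimal places).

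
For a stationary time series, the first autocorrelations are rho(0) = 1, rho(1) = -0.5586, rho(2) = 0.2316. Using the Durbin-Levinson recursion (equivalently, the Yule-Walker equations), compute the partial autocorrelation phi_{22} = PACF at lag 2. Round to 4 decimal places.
\phi_{22} = -0.1169

The PACF at lag k is phi_{kk}, the last component of the solution
to the Yule-Walker system G_k phi = r_k where
  (G_k)_{ij} = rho(|i - j|), (r_k)_i = rho(i), i,j = 1..k.
Equivalently, Durbin-Levinson gives phi_{kk} iteratively:
  phi_{11} = rho(1)
  phi_{kk} = [rho(k) - sum_{j=1..k-1} phi_{k-1,j} rho(k-j)]
            / [1 - sum_{j=1..k-1} phi_{k-1,j} rho(j)],
  phi_{k,j} = phi_{k-1,j} - phi_{kk} phi_{k-1,k-j},  j = 1..k-1.
Step k = 1:
  phi_11 = rho(1) = -0.5586.
Step k = 2:
  phi_22 = [rho(2) - phi_11 rho(1)] / [1 - phi_11 rho(1)] = [0.2316 - (-0.5586)(-0.5586)] / [1 - (-0.5586)(-0.5586)]
         = -0.08043396 / 0.68796604 = -0.1169.
Therefore phi_{22} = -0.1169.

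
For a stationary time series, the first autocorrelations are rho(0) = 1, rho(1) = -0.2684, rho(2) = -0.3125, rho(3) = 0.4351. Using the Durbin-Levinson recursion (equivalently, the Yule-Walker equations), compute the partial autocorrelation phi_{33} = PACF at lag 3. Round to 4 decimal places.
\phi_{33} = 0.2670

The PACF at lag k is phi_{kk}, the last component of the solution
to the Yule-Walker system G_k phi = r_k where
  (G_k)_{ij} = rho(|i - j|), (r_k)_i = rho(i), i,j = 1..k.
Equivalently, Durbin-Levinson gives phi_{kk} iteratively:
  phi_{11} = rho(1)
  phi_{kk} = [rho(k) - sum_{j=1..k-1} phi_{k-1,j} rho(k-j)]
            / [1 - sum_{j=1..k-1} phi_{k-1,j} rho(j)],
  phi_{k,j} = phi_{k-1,j} - phi_{kk} phi_{k-1,k-j},  j = 1..k-1.
Step k = 1:
  phi_11 = rho(1) = -0.2684.
Step k = 2:
  phi_22 = [rho(2) - phi_11 rho(1)] / [1 - phi_11 rho(1)] = [-0.3125 - (-0.2684)(-0.2684)] / [1 - (-0.2684)(-0.2684)]
         = -0.38453856 / 0.92796144 = -0.414391.
  Update: phi_21 = phi_11 - phi_22 phi_11 = -0.2684 - (-0.414391)(-0.2684) = -0.379622.
Step k = 3:
  phi_33 = [rho(3) - phi_21 rho(2) - phi_22 rho(1)] / [1 - phi_21 rho(1) - phi_22 rho(2)]
    numerator   = 0.4351 - (-0.379622)(-0.3125) - (-0.414391)(-0.2684) = 0.20524553
    denominator = 1 - (-0.379622)(-0.2684) - (-0.414391)(-0.3125) = 0.76861225
  phi_33 = 0.20524553 / 0.76861225 = 0.267.
Therefore phi_{33} = 0.2670.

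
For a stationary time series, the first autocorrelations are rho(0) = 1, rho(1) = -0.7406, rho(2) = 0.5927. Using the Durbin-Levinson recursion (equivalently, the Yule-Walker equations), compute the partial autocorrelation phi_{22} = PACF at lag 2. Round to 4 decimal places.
\phi_{22} = 0.0979

The PACF at lag k is phi_{kk}, the last component of the solution
to the Yule-Walker system G_k phi = r_k where
  (G_k)_{ij} = rho(|i - j|), (r_k)_i = rho(i), i,j = 1..k.
Equivalently, Durbin-Levinson gives phi_{kk} iteratively:
  phi_{11} = rho(1)
  phi_{kk} = [rho(k) - sum_{j=1..k-1} phi_{k-1,j} rho(k-j)]
            / [1 - sum_{j=1..k-1} phi_{k-1,j} rho(j)],
  phi_{k,j} = phi_{k-1,j} - phi_{kk} phi_{k-1,k-j},  j = 1..k-1.
Step k = 1:
  phi_11 = rho(1) = -0.7406.
Step k = 2:
  phi_22 = [rho(2) - phi_11 rho(1)] / [1 - phi_11 rho(1)] = [0.5927 - (-0.7406)(-0.7406)] / [1 - (-0.7406)(-0.7406)]
         = 0.04421164 / 0.45151164 = 0.0979.
Therefore phi_{22} = 0.0979.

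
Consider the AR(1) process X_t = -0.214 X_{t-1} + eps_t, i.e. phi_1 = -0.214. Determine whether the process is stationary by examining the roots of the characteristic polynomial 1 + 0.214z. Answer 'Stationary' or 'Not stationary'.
\text{Stationary}

The AR(p) characteristic polynomial is P(z) = 1 + 0.214z.
Stationarity requires all roots to lie outside the unit circle, i.e. |z| > 1 for every root.
This is linear in z: 1 + (0.214) z = 0  =>  z = -1/(0.214) = -4.672897,  |z| = 4.672897.
Moduli of all roots: 4.6729.
All moduli strictly greater than 1? Yes.
Verdict: Stationary.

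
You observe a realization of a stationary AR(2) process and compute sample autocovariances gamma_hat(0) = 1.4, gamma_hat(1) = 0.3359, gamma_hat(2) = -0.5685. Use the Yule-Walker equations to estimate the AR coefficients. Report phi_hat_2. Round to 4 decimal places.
\hat\phi_{2} = -0.4920

The Yule-Walker equations for an AR(p) process read, in matrix form,
  Gamma_p phi = r_p,   with   (Gamma_p)_{ij} = gamma(|i - j|),
                       (r_p)_i = gamma(i),   i,j = 1..p.
Substitute the sample gammas (Toeplitz matrix and right-hand side of size 2):
  Gamma_p = [[1.4, 0.3359], [0.3359, 1.4]]
  r_p     = [0.3359, -0.5685]
Written out:
  1.4 phi_1 + 0.3359 phi_2 = 0.3359
  0.3359 phi_1 + 1.4 phi_2 = -0.5685
Solve by Cramer's rule:
  det = gamma(0)^2 - gamma(1)^2 = (1.4)^2 - (0.3359)^2 = 1.96 - 0.11282881 = 1.84717119
  phi_hat_1 = [gamma(1) gamma(0) - gamma(1) gamma(2)] / det = [(0.3359)(1.4) - (0.3359)(-0.5685)] / 1.84717119 = 0.66121915 / 1.84717119 = 0.358
  phi_hat_2 = [gamma(0) gamma(2) - gamma(1)^2] / det = [(1.4)(-0.5685) - (0.3359)^2] / 1.84717119 = -0.90872881 / 1.84717119 = -0.492
So phi_hat = [0.3580, -0.4920].
Therefore phi_hat_2 = -0.4920.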